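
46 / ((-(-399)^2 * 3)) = -46 / 477603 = -0.00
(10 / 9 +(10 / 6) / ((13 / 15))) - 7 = -464 / 117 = -3.97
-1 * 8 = -8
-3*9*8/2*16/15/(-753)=192/1255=0.15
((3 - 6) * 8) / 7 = -3.43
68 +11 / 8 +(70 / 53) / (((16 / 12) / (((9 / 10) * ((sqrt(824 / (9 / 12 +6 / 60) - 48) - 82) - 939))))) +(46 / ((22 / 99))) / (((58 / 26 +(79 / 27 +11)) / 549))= 189 * sqrt(16643) / 901 +280961583 / 45368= 6220.01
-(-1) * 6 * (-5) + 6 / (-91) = -2736 / 91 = -30.07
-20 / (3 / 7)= -140 / 3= -46.67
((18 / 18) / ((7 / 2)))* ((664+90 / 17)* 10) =227560 / 119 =1912.27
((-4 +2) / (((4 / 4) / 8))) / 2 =-8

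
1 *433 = 433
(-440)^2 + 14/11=2129614/11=193601.27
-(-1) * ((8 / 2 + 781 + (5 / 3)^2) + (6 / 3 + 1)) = 790.78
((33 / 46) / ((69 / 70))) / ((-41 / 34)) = -13090 / 21689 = -0.60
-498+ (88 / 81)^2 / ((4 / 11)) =-494.75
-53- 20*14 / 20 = -67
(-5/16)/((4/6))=-15/32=-0.47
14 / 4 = 7 / 2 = 3.50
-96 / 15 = -32 / 5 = -6.40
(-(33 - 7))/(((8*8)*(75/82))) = -533/1200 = -0.44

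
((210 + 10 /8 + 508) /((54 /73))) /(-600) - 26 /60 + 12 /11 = -457597 /475200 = -0.96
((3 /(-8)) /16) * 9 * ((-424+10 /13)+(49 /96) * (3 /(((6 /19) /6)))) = 4426947 /53248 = 83.14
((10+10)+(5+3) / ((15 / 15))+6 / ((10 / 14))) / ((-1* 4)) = -91 / 10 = -9.10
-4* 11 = -44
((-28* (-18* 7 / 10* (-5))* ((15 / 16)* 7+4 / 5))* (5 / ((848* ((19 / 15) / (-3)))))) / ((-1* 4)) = -615195 / 13568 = -45.34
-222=-222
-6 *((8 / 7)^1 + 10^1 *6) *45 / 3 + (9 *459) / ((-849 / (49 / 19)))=-207594351 / 37639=-5515.41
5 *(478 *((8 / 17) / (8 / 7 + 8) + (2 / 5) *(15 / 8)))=130255 / 68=1915.51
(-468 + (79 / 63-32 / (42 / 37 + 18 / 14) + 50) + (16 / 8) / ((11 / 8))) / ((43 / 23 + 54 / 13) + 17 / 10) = -16870151090 / 304065531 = -55.48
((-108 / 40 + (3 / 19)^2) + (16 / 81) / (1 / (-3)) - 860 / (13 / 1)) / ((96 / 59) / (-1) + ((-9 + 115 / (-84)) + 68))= -72658831462 / 58615452675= -1.24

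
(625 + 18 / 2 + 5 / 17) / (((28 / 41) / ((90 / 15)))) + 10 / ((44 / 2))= 14590589 / 2618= 5573.18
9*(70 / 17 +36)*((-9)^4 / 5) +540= 40317318 / 85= 474321.39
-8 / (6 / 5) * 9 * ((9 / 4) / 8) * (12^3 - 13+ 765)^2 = -103788000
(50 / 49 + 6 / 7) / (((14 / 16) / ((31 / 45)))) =22816 / 15435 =1.48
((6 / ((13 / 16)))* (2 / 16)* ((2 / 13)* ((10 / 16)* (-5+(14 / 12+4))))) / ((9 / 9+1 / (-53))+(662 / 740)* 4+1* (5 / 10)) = 49025 / 16767673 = 0.00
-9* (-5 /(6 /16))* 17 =2040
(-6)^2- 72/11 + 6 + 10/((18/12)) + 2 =1456/33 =44.12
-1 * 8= -8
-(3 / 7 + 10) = -73 / 7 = -10.43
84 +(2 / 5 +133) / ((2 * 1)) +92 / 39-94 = 23033 / 390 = 59.06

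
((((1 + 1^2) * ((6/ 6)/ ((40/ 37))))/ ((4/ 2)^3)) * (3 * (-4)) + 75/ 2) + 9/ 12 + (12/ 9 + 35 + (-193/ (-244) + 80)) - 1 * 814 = -4841453/ 7320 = -661.40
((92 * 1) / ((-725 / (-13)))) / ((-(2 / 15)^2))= -2691 / 29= -92.79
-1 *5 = -5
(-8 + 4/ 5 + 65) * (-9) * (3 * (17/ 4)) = -132651/ 20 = -6632.55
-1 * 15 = -15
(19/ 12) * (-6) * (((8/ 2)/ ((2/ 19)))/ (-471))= 361/ 471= 0.77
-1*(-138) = 138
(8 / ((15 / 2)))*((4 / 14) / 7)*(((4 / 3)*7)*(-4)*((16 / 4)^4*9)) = -131072 / 35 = -3744.91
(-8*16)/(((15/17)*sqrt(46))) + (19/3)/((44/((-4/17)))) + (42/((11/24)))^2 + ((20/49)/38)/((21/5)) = 337704884285/40216407 - 1088*sqrt(46)/345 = 8375.80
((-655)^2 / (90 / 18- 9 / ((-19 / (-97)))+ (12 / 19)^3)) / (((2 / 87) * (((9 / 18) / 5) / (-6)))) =768040125975 / 27913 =27515499.09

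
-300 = -300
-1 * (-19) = 19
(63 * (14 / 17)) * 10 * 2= 17640 / 17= 1037.65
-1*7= -7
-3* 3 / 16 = -9 / 16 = -0.56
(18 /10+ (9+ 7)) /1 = 89 /5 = 17.80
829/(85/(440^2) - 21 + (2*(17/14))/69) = -15503759040/392070509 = -39.54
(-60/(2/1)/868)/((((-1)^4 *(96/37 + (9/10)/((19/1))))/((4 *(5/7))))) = -0.04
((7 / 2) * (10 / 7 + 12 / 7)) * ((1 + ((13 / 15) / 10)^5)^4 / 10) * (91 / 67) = 33286470870964569507267167353984599368988239801 / 22279220091533660888671875000000000000000000000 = 1.49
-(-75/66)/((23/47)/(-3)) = -3525/506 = -6.97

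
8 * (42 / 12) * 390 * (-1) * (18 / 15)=-13104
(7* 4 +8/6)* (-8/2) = -117.33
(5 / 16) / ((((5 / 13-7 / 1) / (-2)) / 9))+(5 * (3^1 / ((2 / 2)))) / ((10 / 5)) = 5745 / 688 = 8.35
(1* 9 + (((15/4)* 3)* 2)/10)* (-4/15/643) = -3/643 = -0.00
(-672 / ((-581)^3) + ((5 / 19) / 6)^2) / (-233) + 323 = 27403024062839041 / 84839085958284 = 323.00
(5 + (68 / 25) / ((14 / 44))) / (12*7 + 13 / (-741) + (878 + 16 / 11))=1486617 / 105713125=0.01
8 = 8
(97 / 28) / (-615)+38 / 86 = 0.44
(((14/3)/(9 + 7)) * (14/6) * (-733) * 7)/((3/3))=-251419/72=-3491.93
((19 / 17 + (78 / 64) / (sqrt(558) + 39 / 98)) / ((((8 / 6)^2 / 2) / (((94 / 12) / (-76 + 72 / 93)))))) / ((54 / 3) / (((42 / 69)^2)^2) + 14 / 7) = -172518807327279 / 175542994676136320 -327573287223* sqrt(62) / 56793321806985280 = -0.00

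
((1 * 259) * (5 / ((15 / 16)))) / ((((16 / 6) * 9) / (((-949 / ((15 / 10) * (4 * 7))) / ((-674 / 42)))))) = 245791 / 3033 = 81.04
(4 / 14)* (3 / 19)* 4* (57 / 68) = 18 / 119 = 0.15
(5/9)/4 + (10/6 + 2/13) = 917/468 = 1.96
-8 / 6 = -4 / 3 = -1.33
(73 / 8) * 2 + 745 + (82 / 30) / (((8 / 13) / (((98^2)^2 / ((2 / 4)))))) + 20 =819371165.38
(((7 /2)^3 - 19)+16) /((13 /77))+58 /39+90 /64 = 298367 /1248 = 239.08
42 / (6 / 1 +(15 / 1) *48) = 7 / 121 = 0.06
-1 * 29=-29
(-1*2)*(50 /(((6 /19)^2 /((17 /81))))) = -153425 /729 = -210.46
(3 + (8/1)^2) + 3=70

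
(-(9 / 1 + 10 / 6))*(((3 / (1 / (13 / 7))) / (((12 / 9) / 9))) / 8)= -351 / 7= -50.14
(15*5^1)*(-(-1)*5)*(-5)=-1875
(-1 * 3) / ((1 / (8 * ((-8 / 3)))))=64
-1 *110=-110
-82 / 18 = -41 / 9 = -4.56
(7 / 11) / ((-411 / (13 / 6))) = -91 / 27126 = -0.00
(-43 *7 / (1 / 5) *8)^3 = -1745337664000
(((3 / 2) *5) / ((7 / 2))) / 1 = 15 / 7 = 2.14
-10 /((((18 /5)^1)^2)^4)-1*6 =-33061834853 /5509980288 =-6.00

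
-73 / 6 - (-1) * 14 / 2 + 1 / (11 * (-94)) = -8015 / 1551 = -5.17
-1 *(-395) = 395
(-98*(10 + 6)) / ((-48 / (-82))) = -2678.67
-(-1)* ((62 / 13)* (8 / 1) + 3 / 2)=1031 / 26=39.65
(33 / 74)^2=1089 / 5476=0.20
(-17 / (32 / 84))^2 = 127449 / 64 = 1991.39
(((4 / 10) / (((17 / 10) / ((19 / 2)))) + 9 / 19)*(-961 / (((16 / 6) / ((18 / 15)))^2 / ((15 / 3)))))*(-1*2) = 13622175 / 2584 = 5271.74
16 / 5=3.20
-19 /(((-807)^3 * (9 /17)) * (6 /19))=6137 /28380128922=0.00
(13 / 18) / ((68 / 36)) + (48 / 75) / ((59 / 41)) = 41479 / 50150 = 0.83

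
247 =247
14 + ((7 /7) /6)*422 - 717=-1898 /3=-632.67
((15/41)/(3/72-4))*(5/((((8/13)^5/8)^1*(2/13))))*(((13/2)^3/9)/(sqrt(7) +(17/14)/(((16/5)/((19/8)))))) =-2342.47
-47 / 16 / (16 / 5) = -235 / 256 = -0.92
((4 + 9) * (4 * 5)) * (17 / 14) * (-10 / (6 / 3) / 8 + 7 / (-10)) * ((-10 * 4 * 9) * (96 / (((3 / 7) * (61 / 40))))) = 1349337600 / 61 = 22120288.52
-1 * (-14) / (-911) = -14 / 911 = -0.02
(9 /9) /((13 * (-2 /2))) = -0.08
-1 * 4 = -4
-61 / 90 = -0.68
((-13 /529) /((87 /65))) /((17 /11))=-9295 /782391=-0.01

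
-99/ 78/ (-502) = 33/ 13052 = 0.00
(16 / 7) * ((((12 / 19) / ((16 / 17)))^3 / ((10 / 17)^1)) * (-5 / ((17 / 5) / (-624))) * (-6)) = -310403340 / 48013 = -6464.99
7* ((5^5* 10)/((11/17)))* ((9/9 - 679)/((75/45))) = -1512787500/11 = -137526136.36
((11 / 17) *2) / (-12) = -11 / 102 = -0.11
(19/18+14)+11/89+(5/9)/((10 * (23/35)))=281203/18423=15.26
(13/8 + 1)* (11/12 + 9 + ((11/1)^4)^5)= 1765968736697970024178.66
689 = 689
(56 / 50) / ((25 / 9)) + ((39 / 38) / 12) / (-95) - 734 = -1324143849 / 1805000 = -733.60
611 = 611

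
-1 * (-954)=954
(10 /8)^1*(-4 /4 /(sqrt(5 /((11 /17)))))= -0.45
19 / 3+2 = 25 / 3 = 8.33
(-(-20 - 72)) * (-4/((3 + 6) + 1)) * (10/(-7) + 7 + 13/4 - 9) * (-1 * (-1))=46/7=6.57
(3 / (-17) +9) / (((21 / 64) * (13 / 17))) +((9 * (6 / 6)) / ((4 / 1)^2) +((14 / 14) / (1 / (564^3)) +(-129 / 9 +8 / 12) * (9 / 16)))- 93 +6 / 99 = 4310051644309 / 24024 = 179406079.10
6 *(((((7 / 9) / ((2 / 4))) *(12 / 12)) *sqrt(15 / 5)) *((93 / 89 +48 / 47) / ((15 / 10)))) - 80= -80 +161336 *sqrt(3) / 12549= -57.73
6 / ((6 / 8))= 8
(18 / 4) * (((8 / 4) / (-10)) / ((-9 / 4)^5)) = 0.02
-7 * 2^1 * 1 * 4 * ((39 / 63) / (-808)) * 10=130 / 303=0.43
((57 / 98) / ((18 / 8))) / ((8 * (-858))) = -19 / 504504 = -0.00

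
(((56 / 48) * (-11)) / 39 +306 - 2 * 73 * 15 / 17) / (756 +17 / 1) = 703499 / 3074994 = 0.23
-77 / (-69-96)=7 / 15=0.47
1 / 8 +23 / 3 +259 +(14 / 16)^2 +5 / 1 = 52331 / 192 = 272.56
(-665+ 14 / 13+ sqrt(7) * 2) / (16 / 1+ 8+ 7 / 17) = -146727 / 5395+ 34 * sqrt(7) / 415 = -26.98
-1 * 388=-388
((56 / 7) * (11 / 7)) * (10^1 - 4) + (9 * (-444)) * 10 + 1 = -279185 / 7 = -39883.57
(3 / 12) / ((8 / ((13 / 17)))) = 13 / 544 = 0.02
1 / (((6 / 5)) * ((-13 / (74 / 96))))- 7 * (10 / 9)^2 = -292865 / 33696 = -8.69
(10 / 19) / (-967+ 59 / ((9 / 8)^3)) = -1458 / 2563993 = -0.00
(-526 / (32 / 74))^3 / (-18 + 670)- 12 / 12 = -921451698715 / 333824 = -2760291.95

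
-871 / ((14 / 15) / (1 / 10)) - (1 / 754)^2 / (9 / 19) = -1671223913 / 17908254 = -93.32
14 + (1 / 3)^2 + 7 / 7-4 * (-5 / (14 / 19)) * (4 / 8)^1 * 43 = 37717 / 63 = 598.68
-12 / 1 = -12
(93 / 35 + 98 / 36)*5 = 3389 / 126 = 26.90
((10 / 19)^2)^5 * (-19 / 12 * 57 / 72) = -312500000 / 152852067369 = -0.00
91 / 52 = 7 / 4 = 1.75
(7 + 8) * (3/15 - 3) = -42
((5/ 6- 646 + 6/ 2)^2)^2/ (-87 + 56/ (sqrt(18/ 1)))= -6391371090845549/ 3194544- 1542744746066167*sqrt(2)/ 7187724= -2304255908.76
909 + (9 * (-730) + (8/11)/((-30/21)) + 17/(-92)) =-28648171/5060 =-5661.69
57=57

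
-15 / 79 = -0.19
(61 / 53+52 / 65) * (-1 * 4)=-2068 / 265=-7.80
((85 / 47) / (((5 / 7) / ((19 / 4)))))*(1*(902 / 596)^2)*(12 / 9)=459889661 / 12521364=36.73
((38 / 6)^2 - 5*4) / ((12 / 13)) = 2353 / 108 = 21.79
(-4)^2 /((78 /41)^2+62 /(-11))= -147928 /18649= -7.93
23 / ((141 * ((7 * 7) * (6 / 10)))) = 115 / 20727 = 0.01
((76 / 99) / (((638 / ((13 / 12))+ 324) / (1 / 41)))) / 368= 247 / 4431843504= 0.00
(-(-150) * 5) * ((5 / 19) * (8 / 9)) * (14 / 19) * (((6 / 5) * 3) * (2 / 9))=112000 / 1083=103.42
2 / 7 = 0.29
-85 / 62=-1.37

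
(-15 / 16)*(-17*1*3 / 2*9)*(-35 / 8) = -240975 / 256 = -941.31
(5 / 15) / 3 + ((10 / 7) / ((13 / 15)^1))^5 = 689677821451 / 56162893059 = 12.28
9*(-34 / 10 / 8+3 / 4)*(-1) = -117 / 40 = -2.92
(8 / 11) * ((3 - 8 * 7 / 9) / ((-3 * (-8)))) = -29 / 297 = -0.10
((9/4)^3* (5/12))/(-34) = -1215/8704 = -0.14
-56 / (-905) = 56 / 905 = 0.06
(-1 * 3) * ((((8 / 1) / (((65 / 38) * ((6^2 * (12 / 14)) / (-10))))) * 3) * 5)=2660 / 39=68.21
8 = 8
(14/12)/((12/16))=1.56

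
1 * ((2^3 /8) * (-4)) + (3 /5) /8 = -157 /40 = -3.92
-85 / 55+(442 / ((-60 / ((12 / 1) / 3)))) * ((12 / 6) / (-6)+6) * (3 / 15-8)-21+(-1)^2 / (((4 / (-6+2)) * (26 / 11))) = 27444377 / 21450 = 1279.46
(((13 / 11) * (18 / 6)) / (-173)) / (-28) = 39 / 53284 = 0.00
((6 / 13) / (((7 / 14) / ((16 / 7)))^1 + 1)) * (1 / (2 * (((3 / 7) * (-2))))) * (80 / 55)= -1792 / 5577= -0.32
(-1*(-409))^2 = 167281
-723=-723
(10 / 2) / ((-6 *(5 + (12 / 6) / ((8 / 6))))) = -0.13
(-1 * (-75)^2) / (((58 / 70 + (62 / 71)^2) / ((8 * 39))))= -309643425000 / 280729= -1102997.64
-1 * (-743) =743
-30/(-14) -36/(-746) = 5721/2611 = 2.19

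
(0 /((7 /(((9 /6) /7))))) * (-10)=0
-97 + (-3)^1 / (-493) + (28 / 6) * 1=-136552 / 1479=-92.33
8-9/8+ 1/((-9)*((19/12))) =3103/456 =6.80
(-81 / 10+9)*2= 9 / 5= 1.80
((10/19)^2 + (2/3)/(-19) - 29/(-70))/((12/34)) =845699/454860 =1.86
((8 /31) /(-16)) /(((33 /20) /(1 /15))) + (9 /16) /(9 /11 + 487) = 132119 /263492064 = 0.00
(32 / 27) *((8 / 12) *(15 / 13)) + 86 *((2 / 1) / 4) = 15413 / 351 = 43.91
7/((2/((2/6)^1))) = 7/6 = 1.17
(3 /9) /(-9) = -1 /27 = -0.04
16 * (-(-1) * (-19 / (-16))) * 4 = 76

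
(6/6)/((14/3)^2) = 0.05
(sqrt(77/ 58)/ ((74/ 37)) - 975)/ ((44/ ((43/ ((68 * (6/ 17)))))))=-13975/ 352 + 43 * sqrt(4466)/ 122496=-39.68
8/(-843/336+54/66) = -9856/2083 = -4.73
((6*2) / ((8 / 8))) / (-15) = -4 / 5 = -0.80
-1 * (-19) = 19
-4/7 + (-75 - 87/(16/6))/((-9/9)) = 5995/56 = 107.05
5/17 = 0.29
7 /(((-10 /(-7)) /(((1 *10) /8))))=49 /8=6.12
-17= -17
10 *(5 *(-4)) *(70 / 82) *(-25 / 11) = 175000 / 451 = 388.03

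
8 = 8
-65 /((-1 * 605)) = 13 /121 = 0.11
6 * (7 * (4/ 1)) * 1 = 168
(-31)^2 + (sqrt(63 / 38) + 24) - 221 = 3 * sqrt(266) / 38 + 764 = 765.29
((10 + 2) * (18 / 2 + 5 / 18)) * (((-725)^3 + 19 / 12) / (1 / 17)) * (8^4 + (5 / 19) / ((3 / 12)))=-168435856804044466 / 57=-2955015031649902.91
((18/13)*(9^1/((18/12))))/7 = 108/91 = 1.19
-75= -75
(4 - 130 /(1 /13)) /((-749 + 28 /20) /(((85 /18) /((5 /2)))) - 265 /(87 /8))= 6233985 /1553527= 4.01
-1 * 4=-4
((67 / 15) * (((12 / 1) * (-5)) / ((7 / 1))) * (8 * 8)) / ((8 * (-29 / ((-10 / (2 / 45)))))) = -2376.35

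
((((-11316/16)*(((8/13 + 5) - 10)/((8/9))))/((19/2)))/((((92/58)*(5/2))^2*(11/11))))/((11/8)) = 2792961/164450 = 16.98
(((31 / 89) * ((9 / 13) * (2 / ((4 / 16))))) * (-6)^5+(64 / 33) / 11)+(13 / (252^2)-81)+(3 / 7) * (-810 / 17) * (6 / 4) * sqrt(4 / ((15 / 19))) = -134082022851991 / 8890369488-486 * sqrt(285) / 119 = -15150.66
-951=-951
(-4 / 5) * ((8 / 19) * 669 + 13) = -22396 / 95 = -235.75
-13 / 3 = -4.33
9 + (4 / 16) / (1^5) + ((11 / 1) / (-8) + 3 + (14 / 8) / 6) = 67 / 6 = 11.17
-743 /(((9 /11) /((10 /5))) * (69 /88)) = -1438448 /621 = -2316.34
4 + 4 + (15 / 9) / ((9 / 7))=251 / 27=9.30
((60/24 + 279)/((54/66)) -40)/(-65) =-421/90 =-4.68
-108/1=-108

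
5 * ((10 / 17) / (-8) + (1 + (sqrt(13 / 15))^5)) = 169 * sqrt(195) / 675 + 315 / 68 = 8.13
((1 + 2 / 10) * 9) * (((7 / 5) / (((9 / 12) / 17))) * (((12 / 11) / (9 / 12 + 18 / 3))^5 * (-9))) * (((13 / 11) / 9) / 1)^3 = -0.00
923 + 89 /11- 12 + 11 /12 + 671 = 210013 /132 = 1591.01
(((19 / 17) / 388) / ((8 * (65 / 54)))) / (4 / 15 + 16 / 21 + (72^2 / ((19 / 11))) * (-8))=-0.00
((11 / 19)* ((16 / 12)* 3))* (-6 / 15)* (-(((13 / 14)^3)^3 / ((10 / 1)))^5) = 0.00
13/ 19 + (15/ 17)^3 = 127994/ 93347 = 1.37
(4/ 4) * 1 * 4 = 4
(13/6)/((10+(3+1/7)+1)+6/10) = 455/3096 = 0.15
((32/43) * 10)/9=320/387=0.83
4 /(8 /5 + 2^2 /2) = 1.11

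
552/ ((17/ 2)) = 1104/ 17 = 64.94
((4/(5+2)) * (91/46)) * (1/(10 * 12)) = 13/1380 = 0.01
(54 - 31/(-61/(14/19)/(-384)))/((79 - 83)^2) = -52035/9272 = -5.61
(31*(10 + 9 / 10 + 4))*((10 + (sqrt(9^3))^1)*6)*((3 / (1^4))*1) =1538127 / 5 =307625.40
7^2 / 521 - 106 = -55177 / 521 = -105.91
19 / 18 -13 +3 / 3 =-197 / 18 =-10.94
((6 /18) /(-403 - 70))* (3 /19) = -1 /8987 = -0.00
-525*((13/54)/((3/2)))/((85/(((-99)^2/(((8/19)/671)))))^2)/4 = -52622399674277433/73984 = -711267296635.45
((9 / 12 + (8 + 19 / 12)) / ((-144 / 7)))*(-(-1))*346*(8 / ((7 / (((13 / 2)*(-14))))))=488033 / 27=18075.30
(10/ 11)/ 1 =10/ 11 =0.91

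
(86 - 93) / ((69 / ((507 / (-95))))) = 1183 / 2185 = 0.54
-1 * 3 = -3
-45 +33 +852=840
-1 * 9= -9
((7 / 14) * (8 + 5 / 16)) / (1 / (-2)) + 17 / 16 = -29 / 4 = -7.25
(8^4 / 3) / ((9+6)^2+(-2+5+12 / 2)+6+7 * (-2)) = 6.04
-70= -70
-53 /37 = -1.43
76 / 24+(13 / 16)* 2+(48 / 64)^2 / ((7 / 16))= 1021 / 168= 6.08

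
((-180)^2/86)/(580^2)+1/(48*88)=207235/152752512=0.00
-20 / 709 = -0.03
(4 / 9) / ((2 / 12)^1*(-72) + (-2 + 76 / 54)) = -3 / 85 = -0.04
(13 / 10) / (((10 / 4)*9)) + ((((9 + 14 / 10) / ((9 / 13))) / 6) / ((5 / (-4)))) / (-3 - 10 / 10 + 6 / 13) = 1937 / 3105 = 0.62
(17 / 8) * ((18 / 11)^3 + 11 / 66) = 617491 / 63888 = 9.67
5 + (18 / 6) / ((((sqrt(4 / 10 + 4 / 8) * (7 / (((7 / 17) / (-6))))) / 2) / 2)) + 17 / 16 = 97 / 16 - 2 * sqrt(10) / 51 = 5.94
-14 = -14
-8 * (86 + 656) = -5936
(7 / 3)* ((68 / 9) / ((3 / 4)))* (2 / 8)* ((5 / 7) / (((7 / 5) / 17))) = 28900 / 567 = 50.97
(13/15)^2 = 169/225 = 0.75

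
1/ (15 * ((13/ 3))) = 0.02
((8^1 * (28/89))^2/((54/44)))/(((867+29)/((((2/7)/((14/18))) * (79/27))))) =27808/4491207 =0.01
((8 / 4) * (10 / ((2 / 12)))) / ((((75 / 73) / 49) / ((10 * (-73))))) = -4177936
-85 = -85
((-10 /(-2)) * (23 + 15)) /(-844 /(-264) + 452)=12540 /30043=0.42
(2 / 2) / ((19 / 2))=2 / 19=0.11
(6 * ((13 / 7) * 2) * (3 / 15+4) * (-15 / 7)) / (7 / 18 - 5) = 25272 / 581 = 43.50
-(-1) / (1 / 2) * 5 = 10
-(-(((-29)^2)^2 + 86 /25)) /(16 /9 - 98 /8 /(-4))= 62103024 /425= 146124.76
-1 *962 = -962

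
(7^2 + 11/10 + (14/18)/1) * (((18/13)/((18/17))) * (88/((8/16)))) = 6850184/585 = 11709.72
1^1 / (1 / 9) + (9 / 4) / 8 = 297 / 32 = 9.28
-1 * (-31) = 31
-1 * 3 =-3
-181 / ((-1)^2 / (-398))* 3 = 216114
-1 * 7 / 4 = -7 / 4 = -1.75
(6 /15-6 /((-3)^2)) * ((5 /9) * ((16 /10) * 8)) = -1.90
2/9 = 0.22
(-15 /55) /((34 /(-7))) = 21 /374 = 0.06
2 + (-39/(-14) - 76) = -997/14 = -71.21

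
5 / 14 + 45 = 635 / 14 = 45.36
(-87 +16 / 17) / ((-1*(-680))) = -0.13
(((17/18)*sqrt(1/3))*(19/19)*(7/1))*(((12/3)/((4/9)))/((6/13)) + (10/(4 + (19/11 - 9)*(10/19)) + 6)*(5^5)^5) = 10222718119621276865911*sqrt(3)/243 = 72865297014975421178.42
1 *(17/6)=17/6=2.83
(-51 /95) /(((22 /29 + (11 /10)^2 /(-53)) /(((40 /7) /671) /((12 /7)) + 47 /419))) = -51631426580 /604113009621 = -0.09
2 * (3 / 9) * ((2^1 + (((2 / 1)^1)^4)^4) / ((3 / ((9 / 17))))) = 131076 / 17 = 7710.35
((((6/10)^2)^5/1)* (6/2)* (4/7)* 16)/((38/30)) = 34012224/259765625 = 0.13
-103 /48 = -2.15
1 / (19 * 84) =1 / 1596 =0.00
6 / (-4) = -3 / 2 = -1.50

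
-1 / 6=-0.17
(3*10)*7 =210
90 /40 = 9 /4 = 2.25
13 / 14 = 0.93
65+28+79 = 172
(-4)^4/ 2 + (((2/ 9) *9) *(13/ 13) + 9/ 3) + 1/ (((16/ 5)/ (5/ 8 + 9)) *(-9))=152831/ 1152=132.67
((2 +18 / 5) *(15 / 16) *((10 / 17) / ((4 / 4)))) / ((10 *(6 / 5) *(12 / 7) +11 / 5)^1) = 3675 / 27098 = 0.14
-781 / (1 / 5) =-3905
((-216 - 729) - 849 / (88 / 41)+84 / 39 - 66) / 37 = -1606637 / 42328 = -37.96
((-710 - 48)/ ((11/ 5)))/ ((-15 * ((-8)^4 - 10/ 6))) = 758/ 135113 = 0.01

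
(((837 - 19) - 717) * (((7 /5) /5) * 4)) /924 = 101 /825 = 0.12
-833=-833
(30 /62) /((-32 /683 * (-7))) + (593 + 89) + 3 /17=80703733 /118048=683.65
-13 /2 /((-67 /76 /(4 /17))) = 1.73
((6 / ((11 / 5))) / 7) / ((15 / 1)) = 2 / 77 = 0.03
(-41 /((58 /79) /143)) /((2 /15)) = -6947655 /116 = -59893.58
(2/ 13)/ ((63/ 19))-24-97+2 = -97423/ 819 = -118.95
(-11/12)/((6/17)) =-187/72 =-2.60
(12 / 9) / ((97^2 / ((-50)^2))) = 10000 / 28227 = 0.35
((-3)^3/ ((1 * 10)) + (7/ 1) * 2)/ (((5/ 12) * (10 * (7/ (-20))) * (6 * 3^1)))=-226/ 525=-0.43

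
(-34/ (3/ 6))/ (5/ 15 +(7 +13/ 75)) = -5100/ 563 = -9.06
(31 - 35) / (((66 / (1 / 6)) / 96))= -32 / 33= -0.97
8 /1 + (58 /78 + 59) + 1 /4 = 10607 /156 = 67.99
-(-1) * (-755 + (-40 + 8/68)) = -13513/17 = -794.88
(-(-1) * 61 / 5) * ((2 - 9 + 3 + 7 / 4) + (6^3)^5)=22945027247199 / 4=5736256811799.75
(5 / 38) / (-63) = -0.00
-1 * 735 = -735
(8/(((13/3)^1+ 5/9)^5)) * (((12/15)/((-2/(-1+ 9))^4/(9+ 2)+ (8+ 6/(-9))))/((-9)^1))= -0.00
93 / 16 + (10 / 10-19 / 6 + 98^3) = 45177391 / 48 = 941195.65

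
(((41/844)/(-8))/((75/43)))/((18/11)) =-0.00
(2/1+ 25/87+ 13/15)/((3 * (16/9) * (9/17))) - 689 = -687.88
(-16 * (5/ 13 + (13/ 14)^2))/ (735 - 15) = -353/ 12740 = -0.03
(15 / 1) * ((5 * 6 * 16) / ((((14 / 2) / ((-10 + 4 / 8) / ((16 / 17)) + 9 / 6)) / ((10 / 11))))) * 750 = -42187500 / 7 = -6026785.71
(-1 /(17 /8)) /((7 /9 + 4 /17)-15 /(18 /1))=-144 /55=-2.62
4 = 4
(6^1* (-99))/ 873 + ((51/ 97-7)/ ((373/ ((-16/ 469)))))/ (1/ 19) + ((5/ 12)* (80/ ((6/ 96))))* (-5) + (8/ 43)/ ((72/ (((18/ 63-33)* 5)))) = -17519063431325/ 6566960043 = -2667.76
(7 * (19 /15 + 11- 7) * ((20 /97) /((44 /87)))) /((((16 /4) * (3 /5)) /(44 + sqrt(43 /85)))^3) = 39589178755 * sqrt(3655) /532851264 + 66027937325 /712368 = 97179.70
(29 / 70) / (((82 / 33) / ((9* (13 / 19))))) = 111969 / 109060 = 1.03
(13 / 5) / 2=13 / 10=1.30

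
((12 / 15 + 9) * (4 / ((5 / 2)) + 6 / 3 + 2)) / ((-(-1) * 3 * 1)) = 18.29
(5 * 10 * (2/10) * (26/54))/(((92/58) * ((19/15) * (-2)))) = -9425/7866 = -1.20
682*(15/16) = 5115/8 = 639.38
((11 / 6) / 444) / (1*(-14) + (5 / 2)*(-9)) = -11 / 97236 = -0.00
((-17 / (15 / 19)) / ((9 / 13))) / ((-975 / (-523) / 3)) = -168929 / 3375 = -50.05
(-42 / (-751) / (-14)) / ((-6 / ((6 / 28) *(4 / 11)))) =3 / 57827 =0.00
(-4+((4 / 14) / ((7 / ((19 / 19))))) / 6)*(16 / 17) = -9392 / 2499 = -3.76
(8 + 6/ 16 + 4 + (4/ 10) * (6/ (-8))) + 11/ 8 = 269/ 20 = 13.45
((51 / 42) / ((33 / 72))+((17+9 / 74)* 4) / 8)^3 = 2084936944945751 / 1479985027136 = 1408.76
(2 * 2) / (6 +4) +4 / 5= 6 / 5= 1.20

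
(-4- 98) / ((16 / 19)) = -969 / 8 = -121.12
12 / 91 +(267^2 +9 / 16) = 103797795 / 1456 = 71289.69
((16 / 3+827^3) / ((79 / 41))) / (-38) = -69569942465 / 9006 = -7724843.71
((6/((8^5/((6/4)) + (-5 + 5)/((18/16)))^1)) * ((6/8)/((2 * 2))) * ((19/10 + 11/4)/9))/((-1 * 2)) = -279/20971520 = -0.00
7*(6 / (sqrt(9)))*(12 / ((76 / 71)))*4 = 11928 / 19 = 627.79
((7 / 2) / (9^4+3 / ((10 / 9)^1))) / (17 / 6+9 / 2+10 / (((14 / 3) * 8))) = 1960 / 27939483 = 0.00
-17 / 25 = -0.68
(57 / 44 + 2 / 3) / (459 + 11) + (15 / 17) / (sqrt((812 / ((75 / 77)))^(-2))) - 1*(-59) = 167605663 / 210936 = 794.58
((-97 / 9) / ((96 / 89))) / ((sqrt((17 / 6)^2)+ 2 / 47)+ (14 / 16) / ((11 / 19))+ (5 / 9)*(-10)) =4463261 / 521868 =8.55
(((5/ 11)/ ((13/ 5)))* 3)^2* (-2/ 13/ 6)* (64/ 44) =-30000/ 2924207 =-0.01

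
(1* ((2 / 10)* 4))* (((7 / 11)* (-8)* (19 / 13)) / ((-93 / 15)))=4256 / 4433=0.96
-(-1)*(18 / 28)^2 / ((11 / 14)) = 81 / 154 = 0.53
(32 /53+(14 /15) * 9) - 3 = 1591 /265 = 6.00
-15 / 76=-0.20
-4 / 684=-0.01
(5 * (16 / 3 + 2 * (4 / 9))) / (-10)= -28 / 9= -3.11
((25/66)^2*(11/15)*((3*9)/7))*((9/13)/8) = 1125/32032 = 0.04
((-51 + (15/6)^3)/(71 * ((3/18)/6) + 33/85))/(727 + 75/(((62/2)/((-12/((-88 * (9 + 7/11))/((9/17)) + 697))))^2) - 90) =-445018877653905/18915490853610538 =-0.02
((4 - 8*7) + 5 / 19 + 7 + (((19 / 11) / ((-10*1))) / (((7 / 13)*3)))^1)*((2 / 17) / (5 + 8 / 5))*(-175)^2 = -8610844375 / 351747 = -24480.22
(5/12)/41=5/492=0.01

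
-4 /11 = -0.36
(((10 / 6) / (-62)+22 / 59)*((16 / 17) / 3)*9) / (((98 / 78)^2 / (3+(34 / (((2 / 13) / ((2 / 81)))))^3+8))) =473296016313016 / 4408261347357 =107.37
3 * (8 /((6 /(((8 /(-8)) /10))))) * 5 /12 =-1 /6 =-0.17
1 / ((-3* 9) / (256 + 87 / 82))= -21079 / 2214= -9.52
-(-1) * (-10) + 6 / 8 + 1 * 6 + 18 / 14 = -55 / 28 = -1.96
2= 2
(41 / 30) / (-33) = -41 / 990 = -0.04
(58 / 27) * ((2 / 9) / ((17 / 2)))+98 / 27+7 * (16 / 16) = 44143 / 4131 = 10.69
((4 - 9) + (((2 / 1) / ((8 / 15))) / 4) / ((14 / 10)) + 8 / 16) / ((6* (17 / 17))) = -143 / 224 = -0.64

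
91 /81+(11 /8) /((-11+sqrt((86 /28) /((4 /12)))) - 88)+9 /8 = 66165973 /29610360 - 11*sqrt(1806) /1096680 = 2.23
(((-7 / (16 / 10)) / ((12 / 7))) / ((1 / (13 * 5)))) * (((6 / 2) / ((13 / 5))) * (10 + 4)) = -42875 / 16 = -2679.69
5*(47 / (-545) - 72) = -39287 / 109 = -360.43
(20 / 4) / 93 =5 / 93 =0.05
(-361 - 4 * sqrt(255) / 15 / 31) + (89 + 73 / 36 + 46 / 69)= -9695 / 36 - 4 * sqrt(255) / 465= -269.44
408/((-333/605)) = -82280/111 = -741.26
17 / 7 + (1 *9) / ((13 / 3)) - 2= 228 / 91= 2.51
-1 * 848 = -848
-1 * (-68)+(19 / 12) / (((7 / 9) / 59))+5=5407 / 28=193.11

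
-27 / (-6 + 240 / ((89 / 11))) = -89 / 78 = -1.14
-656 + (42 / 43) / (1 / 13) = -27662 / 43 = -643.30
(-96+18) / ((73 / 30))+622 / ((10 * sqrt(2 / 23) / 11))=-2340 / 73+3421 * sqrt(46) / 10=2288.18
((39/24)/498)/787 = 13/3135408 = 0.00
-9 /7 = -1.29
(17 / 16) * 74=629 / 8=78.62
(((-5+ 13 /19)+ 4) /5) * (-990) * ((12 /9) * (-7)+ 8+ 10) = 10296 /19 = 541.89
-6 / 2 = -3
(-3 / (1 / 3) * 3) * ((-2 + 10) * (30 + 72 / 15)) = -37584 / 5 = -7516.80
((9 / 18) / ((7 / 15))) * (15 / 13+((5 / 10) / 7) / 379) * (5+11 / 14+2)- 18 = -113203479 / 13519688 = -8.37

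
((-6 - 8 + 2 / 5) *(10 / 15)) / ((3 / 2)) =-272 / 45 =-6.04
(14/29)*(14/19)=196/551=0.36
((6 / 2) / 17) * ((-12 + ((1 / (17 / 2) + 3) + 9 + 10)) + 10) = 1026 / 289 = 3.55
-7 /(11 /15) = -105 /11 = -9.55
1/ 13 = 0.08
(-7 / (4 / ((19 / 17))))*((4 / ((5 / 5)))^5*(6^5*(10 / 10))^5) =-967994446843046472450048 / 17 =-56940849814296851320591.06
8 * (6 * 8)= 384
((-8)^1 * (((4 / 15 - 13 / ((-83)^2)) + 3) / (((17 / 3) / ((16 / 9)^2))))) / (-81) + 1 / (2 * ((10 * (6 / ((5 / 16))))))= 89719103359 / 491762171520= 0.18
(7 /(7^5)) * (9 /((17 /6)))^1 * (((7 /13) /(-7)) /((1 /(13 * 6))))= -324 /40817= -0.01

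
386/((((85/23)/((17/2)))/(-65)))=-57707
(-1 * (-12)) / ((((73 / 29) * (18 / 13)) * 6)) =377 / 657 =0.57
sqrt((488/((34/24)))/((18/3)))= 4* sqrt(1037)/17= 7.58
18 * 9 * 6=972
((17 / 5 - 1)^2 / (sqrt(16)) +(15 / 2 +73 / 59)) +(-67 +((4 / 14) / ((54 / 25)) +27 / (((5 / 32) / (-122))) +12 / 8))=-5892408754 / 278775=-21136.79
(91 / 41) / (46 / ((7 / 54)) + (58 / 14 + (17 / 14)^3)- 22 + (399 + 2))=249704 / 83229385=0.00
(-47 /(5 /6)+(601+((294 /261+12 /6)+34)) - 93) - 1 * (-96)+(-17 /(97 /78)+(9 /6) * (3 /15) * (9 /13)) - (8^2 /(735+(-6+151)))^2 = 379160047501 /663727350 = 571.26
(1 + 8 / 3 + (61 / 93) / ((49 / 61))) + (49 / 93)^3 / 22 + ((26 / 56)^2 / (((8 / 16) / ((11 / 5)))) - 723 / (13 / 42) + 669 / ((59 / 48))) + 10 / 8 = -3391607322272177 / 1900180802520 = -1784.89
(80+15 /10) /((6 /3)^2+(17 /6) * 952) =489 /16208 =0.03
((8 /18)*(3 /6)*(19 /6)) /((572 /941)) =17879 /15444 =1.16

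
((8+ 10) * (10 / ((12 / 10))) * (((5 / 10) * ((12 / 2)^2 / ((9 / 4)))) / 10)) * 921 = 110520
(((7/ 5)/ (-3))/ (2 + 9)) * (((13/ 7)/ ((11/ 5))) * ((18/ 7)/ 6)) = -13/ 847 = -0.02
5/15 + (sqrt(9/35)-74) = -221/3 + 3 * sqrt(35)/35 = -73.16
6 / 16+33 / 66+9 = 79 / 8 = 9.88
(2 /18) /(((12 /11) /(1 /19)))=0.01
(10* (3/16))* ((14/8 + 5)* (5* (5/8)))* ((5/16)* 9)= 455625/4096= 111.24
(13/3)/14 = 13/42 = 0.31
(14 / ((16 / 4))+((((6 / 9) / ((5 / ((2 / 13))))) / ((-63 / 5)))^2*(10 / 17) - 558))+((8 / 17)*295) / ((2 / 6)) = -28330932037 / 205252866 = -138.03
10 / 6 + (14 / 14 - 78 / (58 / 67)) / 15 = -1859 / 435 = -4.27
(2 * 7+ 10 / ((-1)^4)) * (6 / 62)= 72 / 31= 2.32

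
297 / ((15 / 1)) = 99 / 5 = 19.80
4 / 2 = 2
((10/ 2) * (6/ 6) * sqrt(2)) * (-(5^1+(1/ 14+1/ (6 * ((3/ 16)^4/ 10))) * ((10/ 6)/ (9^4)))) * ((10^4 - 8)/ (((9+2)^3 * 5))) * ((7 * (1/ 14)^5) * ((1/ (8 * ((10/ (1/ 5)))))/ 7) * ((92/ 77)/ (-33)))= 0.00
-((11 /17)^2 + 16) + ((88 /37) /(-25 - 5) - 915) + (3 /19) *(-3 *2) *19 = -152294726 /160395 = -949.50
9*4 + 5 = 41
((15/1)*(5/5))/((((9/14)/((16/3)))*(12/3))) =280/9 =31.11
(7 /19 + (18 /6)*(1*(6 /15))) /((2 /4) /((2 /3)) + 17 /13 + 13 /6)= 23244 /62605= 0.37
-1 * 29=-29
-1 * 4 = -4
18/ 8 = 9/ 4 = 2.25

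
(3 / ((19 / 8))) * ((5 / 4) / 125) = 6 / 475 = 0.01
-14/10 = -7/5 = -1.40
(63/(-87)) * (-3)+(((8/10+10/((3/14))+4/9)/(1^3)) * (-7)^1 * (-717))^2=377300510546351/6525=57823833033.92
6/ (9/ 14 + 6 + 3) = 28/ 45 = 0.62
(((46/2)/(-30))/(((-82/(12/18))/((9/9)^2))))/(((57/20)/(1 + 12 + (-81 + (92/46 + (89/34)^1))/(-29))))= 0.03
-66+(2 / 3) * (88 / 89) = -17446 / 267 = -65.34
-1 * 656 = -656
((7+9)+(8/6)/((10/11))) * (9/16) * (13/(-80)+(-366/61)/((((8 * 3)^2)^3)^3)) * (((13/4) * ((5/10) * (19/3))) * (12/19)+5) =-2847564707919173272851200729/155092157324097363954892800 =-18.36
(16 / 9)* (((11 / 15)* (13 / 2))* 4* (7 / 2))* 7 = 112112 / 135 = 830.46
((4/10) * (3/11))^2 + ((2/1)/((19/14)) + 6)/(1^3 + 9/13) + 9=771784/57475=13.43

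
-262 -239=-501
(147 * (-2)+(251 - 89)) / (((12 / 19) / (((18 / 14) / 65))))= -1881 / 455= -4.13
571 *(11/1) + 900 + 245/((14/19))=15027/2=7513.50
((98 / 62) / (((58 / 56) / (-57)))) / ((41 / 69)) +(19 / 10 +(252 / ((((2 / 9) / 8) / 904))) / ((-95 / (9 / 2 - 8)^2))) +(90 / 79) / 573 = -22352746666116581 / 21134287138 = -1057653.21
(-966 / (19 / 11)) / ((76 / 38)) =-5313 / 19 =-279.63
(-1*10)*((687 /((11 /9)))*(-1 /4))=30915 /22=1405.23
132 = 132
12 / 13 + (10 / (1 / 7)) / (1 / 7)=6382 / 13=490.92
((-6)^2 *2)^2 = 5184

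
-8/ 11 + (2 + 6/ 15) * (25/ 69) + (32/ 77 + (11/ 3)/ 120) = 375161/ 637560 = 0.59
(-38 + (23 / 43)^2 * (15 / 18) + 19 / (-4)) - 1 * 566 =-13501655 / 22188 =-608.51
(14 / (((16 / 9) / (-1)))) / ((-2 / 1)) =3.94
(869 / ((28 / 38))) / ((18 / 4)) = 16511 / 63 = 262.08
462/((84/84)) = 462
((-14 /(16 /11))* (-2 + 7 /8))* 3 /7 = 297 /64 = 4.64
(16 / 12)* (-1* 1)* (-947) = 3788 / 3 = 1262.67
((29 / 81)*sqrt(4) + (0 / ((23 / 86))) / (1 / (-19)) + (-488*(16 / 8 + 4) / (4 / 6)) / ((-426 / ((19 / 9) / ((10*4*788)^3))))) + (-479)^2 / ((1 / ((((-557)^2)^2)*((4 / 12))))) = 331445827025491733045488737311293 / 45023785085952000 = 7361571809050481.05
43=43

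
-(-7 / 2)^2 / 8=-1.53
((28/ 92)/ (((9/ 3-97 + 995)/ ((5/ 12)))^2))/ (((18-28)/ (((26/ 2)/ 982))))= -455/ 5280577167168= -0.00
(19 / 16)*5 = 95 / 16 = 5.94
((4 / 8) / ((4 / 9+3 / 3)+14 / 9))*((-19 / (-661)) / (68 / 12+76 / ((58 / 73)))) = 0.00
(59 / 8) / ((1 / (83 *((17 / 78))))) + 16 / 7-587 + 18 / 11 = -449.67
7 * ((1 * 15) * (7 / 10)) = 147 / 2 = 73.50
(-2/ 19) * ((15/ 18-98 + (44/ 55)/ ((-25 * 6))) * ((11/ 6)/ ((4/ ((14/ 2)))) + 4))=4202689/ 57000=73.73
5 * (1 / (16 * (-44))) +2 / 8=171 / 704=0.24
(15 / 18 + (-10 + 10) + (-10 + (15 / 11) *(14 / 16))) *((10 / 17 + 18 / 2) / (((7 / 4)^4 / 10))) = -109796800 / 1346961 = -81.51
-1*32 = -32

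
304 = 304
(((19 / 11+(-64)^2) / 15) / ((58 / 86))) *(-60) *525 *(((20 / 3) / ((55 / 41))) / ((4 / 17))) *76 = -71870158290000 / 3509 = -20481663804.50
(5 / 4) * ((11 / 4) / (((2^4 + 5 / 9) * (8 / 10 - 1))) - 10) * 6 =-96825 / 1192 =-81.23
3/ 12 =1/ 4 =0.25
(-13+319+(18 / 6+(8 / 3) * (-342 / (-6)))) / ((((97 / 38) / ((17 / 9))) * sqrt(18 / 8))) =595612 / 2619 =227.42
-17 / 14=-1.21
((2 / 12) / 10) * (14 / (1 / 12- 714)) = -14 / 42835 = -0.00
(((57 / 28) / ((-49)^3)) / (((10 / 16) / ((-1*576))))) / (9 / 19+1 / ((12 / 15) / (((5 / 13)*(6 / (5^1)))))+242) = 32438016 / 494401686905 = 0.00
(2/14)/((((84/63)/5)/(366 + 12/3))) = 2775/14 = 198.21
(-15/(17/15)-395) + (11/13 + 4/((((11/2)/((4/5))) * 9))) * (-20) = -9330328/21879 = -426.45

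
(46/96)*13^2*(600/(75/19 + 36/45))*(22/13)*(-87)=-61780875/41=-1506850.61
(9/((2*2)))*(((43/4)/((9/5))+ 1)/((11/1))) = 251/176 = 1.43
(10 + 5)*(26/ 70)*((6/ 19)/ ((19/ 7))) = 234/ 361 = 0.65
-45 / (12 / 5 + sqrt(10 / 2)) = -9.71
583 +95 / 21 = 12338 / 21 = 587.52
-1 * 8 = -8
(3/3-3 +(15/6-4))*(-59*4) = 826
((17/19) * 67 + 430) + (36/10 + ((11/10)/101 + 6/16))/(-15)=563819443/1151400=489.68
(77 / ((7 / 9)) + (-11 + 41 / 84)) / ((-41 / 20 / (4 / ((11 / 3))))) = -148660 / 3157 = -47.09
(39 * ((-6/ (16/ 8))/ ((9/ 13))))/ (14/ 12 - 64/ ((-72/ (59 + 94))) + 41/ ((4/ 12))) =-1014/ 1561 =-0.65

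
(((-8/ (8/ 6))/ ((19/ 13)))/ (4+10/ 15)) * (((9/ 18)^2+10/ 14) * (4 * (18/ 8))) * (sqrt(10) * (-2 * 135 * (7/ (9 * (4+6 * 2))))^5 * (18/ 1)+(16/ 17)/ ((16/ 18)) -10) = 56862/ 833+66647683659375 * sqrt(10)/ 1245184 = 169258973.88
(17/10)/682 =17/6820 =0.00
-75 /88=-0.85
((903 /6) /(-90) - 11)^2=5202961 /32400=160.59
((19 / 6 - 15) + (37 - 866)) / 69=-5045 / 414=-12.19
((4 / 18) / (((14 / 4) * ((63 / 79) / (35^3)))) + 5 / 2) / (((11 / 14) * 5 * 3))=774767 / 2673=289.85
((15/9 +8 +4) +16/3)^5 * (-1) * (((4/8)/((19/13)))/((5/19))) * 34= -109443575.80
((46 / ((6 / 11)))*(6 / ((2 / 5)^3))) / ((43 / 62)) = 11399.71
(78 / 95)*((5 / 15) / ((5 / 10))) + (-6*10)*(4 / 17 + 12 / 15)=-99436 / 1615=-61.57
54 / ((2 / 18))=486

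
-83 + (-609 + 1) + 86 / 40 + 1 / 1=-13757 / 20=-687.85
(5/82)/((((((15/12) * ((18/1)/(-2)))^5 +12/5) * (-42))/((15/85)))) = 6400/4501503656223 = 0.00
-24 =-24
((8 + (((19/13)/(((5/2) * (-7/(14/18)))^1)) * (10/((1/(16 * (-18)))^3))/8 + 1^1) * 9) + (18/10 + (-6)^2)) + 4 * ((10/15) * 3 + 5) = 17456604.65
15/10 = 3/2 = 1.50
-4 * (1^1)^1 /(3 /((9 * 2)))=-24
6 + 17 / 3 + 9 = 62 / 3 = 20.67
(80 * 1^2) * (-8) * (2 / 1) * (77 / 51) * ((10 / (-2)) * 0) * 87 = 0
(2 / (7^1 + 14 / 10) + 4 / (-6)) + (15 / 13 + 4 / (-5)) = -34 / 455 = -0.07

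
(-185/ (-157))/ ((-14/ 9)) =-1665/ 2198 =-0.76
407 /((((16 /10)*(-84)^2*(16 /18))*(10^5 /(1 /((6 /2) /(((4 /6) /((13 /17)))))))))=6919 /58705920000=0.00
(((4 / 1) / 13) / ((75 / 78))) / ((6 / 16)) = 0.85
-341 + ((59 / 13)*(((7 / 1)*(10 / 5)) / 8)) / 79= -1400415 / 4108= -340.90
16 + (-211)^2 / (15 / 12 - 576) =-141300 / 2299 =-61.46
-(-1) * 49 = 49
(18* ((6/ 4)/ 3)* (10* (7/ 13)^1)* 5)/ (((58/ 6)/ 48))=453600/ 377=1203.18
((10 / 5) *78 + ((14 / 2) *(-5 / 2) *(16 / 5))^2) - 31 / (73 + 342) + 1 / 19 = 3291.98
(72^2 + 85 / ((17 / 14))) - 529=4725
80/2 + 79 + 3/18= 715/6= 119.17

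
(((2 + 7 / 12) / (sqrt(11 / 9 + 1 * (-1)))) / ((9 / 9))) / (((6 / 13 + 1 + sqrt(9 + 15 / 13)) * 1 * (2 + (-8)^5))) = -403 * sqrt(858) / 177591720 + 7657 * sqrt(2) / 355183440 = -0.00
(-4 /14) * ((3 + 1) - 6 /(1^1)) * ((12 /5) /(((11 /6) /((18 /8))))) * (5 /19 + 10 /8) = 3726 /1463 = 2.55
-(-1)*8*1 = 8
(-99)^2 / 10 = 9801 / 10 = 980.10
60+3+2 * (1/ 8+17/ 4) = 287/ 4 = 71.75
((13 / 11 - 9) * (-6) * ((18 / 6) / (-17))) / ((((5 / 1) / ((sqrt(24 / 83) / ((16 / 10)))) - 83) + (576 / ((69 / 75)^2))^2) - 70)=-168370133417406320508 / 9416420900301564322111961 + 242450810429976 * sqrt(498) / 9416420900301564322111961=-0.00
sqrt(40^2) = 40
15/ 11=1.36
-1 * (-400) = 400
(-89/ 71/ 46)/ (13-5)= -89/ 26128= -0.00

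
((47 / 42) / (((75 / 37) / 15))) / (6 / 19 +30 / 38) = 33041 / 4410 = 7.49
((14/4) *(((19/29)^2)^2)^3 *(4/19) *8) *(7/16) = 5708022686012731/353814783205469041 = 0.02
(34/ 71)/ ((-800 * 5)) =-17/ 142000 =-0.00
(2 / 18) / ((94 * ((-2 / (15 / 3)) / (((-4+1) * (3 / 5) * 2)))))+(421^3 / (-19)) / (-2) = 1753533843 / 893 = 1963643.72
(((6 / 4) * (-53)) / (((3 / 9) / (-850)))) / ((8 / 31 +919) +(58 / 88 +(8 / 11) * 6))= 276516900 / 1260719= 219.33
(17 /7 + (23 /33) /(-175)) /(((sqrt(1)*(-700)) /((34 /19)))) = -119017 /19201875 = -0.01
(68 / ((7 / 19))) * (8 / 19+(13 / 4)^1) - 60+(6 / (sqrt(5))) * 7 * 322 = 4323 / 7+13524 * sqrt(5) / 5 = 6665.69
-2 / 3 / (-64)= 1 / 96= 0.01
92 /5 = 18.40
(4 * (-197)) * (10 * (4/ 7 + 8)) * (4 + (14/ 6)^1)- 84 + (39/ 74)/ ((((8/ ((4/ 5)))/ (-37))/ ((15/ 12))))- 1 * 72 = -47928145/ 112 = -427929.87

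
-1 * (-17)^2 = -289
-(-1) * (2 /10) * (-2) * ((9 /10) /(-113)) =9 /2825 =0.00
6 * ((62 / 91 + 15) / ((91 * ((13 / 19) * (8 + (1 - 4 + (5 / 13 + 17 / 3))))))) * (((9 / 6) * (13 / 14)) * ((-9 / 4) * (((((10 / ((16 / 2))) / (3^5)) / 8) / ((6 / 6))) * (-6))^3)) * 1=3389125 / 137725215473664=0.00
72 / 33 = 24 / 11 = 2.18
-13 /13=-1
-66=-66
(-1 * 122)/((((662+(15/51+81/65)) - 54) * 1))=-67405/336771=-0.20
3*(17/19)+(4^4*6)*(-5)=-145869/19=-7677.32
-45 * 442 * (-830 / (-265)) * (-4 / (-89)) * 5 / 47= -66034800 / 221699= -297.86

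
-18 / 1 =-18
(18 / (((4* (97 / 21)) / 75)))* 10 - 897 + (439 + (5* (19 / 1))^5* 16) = 12009080176449 / 97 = 123804950272.67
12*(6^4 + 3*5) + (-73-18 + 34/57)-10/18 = 2674618/171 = 15641.04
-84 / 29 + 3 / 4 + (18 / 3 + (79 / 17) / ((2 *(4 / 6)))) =3618 / 493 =7.34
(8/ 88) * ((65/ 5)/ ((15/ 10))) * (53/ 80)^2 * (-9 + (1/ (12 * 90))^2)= -383340822683/ 123171840000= -3.11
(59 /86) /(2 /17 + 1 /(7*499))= 3503479 /602258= 5.82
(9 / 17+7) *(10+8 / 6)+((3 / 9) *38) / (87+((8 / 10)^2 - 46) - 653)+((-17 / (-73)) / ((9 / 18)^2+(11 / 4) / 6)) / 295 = 85.31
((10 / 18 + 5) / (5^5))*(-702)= -156 / 125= -1.25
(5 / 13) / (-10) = -1 / 26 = -0.04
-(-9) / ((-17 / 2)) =-18 / 17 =-1.06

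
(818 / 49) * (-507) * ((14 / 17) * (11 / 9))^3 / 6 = -5152002856 / 3581577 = -1438.47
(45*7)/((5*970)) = 63/970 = 0.06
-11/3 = -3.67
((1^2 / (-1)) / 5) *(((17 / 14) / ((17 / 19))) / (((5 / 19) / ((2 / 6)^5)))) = -0.00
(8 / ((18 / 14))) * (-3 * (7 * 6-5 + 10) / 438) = -1316 / 657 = -2.00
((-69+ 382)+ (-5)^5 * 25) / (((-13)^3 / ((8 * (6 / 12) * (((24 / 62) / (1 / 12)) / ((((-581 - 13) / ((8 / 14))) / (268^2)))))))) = -45469.73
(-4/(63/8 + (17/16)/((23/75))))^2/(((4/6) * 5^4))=1083392/3627901875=0.00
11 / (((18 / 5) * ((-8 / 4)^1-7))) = -55 / 162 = -0.34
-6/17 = -0.35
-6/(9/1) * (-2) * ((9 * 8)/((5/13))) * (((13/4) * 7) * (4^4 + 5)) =7410312/5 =1482062.40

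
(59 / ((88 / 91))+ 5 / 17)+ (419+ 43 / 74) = 26618033 / 55352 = 480.89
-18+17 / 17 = -17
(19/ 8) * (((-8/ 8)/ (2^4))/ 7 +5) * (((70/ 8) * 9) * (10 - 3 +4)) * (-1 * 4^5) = -10514790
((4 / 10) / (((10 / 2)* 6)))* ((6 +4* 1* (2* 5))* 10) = 92 / 15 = 6.13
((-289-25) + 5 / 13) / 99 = -453 / 143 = -3.17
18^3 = 5832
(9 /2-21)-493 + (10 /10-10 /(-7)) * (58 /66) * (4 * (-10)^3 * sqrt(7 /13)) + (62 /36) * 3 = -1972000 * sqrt(91) /3003-1513 /3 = -6768.63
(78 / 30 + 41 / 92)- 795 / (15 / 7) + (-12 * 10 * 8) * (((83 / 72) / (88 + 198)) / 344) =-3122416223 / 8485620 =-367.97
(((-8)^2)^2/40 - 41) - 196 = -673/5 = -134.60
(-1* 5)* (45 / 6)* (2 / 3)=-25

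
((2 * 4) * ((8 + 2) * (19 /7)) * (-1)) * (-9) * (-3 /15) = -2736 /7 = -390.86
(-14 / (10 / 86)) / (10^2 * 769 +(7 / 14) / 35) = -8428 / 5383001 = -0.00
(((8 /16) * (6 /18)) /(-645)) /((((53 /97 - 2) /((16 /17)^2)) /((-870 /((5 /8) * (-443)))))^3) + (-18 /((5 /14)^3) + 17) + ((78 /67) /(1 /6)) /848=-56606513151308862373373223661669 /149702799675628042945701916500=-378.13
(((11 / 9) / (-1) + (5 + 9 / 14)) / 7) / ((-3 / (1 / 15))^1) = -557 / 39690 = -0.01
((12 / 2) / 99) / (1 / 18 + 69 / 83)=996 / 14575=0.07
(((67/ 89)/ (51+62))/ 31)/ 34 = 67/ 10600078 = 0.00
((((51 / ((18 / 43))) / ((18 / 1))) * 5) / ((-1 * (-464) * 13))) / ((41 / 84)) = 25585 / 2225808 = 0.01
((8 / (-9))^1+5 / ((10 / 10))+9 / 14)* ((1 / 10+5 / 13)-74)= -5724643 / 16380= -349.49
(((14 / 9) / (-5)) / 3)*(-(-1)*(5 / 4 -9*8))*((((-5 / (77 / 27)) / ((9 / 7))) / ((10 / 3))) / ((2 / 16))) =-3962 / 165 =-24.01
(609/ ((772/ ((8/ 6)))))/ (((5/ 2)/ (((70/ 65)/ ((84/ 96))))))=6496/ 12545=0.52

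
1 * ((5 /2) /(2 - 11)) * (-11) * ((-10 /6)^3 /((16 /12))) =-6875 /648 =-10.61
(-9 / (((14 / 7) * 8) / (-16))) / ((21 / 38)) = 114 / 7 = 16.29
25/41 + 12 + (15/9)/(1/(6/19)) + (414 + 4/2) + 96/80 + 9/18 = 3356213/7790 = 430.84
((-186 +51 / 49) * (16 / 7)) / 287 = -145008 / 98441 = -1.47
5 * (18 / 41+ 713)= 146255 / 41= 3567.20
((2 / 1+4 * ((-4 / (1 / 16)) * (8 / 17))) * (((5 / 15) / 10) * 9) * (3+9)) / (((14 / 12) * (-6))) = 60.93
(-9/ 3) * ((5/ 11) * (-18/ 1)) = 270/ 11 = 24.55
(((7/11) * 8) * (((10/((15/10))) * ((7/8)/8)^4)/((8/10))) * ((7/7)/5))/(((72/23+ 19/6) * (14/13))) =3589495/20046675968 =0.00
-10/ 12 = -5/ 6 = -0.83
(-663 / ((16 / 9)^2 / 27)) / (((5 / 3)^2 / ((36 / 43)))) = -1707.10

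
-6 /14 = -3 /7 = -0.43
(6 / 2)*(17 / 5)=51 / 5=10.20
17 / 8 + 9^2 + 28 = 889 / 8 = 111.12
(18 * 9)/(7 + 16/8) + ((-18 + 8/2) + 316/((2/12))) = 1900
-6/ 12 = -0.50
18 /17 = 1.06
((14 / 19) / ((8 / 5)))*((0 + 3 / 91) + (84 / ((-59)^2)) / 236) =772560 / 50728613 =0.02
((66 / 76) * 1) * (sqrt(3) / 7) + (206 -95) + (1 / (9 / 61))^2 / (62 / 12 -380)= 33 * sqrt(3) / 266 + 6732811 / 60723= 111.09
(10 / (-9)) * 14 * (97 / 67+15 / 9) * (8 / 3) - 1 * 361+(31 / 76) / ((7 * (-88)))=-124543228109 / 254070432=-490.19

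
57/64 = 0.89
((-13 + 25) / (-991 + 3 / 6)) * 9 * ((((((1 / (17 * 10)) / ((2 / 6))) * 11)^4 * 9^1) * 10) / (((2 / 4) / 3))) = -1729072818 / 20681887625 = -0.08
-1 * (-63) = 63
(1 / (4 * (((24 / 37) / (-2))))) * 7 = -259 / 48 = -5.40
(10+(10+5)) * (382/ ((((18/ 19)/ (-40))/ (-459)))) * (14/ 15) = 172740400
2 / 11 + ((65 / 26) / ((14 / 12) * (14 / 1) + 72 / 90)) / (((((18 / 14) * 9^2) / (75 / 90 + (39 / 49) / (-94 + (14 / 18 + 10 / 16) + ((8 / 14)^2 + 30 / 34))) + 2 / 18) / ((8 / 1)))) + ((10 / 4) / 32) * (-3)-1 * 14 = -109743074241322619 / 7814609319294272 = -14.04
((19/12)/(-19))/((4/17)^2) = -289/192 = -1.51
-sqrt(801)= -3 * sqrt(89)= -28.30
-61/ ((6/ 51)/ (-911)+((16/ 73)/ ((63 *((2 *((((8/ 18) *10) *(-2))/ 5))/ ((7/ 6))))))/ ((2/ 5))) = 1655126664/ 80939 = 20449.06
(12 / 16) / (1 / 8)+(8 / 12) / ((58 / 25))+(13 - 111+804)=61969 / 87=712.29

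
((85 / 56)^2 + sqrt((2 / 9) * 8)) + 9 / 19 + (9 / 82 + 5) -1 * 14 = -35026951 / 7328832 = -4.78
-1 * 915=-915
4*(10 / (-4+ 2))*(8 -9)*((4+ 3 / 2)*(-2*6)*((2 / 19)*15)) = -39600 / 19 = -2084.21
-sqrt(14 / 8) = -sqrt(7) / 2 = -1.32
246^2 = 60516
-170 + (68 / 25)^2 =-101626 / 625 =-162.60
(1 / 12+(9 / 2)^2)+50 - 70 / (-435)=6133 / 87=70.49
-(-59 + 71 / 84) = 4885 / 84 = 58.15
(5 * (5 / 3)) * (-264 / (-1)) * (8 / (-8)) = -2200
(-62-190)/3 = -84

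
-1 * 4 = -4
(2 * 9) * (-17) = -306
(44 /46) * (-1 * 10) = -220 /23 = -9.57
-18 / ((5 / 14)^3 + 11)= -16464 / 10103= -1.63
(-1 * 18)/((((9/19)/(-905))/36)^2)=-85152391200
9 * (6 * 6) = 324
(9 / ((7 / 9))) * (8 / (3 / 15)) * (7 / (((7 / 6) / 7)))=19440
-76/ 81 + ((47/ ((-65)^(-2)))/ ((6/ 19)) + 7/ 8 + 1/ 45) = 2037379367/ 3240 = 628820.79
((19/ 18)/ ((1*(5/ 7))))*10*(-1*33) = -487.67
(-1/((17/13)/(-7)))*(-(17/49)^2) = -221/343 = -0.64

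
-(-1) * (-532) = -532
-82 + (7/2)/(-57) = -9355/114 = -82.06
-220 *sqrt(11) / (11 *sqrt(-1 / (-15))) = -20 *sqrt(165) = -256.90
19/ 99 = 0.19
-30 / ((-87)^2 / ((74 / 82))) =-370 / 103443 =-0.00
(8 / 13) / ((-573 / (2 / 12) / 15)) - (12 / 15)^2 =-119684 / 186225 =-0.64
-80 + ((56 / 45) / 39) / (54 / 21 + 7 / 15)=-2985448 / 37323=-79.99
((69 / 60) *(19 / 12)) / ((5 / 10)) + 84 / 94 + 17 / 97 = 2577043 / 547080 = 4.71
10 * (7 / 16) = 35 / 8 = 4.38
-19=-19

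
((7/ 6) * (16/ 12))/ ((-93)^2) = 14/ 77841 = 0.00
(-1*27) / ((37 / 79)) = -2133 / 37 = -57.65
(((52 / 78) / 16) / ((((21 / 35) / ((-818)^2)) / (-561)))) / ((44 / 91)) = -1293918535 / 24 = -53913272.29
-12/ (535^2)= -0.00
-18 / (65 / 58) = -1044 / 65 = -16.06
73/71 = 1.03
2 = 2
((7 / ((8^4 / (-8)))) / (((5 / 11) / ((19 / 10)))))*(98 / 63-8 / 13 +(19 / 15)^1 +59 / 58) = -160041959 / 868608000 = -0.18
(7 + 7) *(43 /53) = 602 /53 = 11.36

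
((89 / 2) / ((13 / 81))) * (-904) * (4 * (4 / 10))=-26067744 / 65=-401042.22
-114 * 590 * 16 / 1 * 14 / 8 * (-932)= 1755216960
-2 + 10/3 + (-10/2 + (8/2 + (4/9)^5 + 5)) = 315952/59049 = 5.35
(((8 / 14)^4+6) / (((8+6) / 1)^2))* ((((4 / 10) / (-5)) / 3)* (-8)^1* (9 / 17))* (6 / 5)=1055664 / 250004125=0.00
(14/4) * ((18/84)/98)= 3/392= 0.01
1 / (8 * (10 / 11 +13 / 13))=11 / 168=0.07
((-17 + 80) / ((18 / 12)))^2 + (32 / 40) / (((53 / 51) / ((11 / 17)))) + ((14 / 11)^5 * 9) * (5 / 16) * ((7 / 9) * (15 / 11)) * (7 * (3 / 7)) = 842397394362 / 469463665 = 1794.38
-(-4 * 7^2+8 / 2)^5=260919263232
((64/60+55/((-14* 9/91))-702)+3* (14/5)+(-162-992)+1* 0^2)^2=28819476169/8100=3557960.02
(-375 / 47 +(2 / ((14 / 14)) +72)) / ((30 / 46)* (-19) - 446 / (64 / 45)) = -2283808 / 11276475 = -0.20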